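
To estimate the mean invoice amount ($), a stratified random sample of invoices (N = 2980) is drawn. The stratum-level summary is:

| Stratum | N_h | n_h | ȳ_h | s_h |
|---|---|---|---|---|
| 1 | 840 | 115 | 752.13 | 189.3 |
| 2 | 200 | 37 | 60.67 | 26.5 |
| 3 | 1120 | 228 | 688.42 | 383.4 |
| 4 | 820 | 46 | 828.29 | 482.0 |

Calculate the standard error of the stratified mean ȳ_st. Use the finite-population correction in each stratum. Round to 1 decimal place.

V̂(ȳ_st) = Σ W_h² (1 − n_h/N_h) s_h²/n_h, with W_h = N_h/N and N = 2980:
  stratum 1: (840/2980)²·(1 − 115/840)·189.3²/115 = 21.3692
  stratum 2: (200/2980)²·(1 − 37/200)·26.5²/37 = 0.0696747
  stratum 3: (1120/2980)²·(1 − 228/1120)·383.4²/228 = 72.5303
  stratum 4: (820/2980)²·(1 − 46/820)·482.0²/46 = 360.96
V̂(ȳ_st) = 454.929
SE(ȳ_st) = √454.929 = 21.3291

SE(ȳ_st) ≈ 21.3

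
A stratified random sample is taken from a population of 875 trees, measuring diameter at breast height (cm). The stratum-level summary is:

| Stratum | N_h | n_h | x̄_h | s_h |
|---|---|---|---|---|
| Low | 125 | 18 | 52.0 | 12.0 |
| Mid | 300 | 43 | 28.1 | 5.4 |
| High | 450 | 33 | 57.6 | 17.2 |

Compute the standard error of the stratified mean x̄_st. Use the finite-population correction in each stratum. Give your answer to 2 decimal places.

V̂(x̄_st) = Σ W_h² (1 − n_h/N_h) s_h²/n_h, with W_h = N_h/N and N = 875:
  stratum Low: (125/875)²·(1 − 18/125)·12.0²/18 = 0.139755
  stratum Mid: (300/875)²·(1 − 43/300)·5.4²/43 = 0.06829
  stratum High: (450/875)²·(1 − 33/450)·17.2²/33 = 2.19723
V̂(x̄_st) = 2.40527
SE(x̄_st) = √2.40527 = 1.55089

SE(x̄_st) ≈ 1.55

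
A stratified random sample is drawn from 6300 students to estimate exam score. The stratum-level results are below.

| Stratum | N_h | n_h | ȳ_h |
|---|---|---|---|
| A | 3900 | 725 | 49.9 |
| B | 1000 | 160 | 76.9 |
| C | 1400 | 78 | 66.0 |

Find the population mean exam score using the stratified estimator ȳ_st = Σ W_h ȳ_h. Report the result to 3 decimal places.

ȳ_st ≈ 57.763

N = Σ N_h = 6300. Stratum weights W_h = N_h/N.
ȳ_st = (3900·49.9 + 1000·76.9 + 1400·66.0) / 6300 = 57.76349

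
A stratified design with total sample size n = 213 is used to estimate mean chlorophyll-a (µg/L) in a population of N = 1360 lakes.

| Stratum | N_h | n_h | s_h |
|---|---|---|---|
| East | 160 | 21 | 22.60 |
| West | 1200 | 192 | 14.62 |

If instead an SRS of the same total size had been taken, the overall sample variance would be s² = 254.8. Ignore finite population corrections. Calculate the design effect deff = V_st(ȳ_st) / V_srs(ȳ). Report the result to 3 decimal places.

deff ≈ 1.006

V̂(ȳ_st) = Σ W_h² s_h²/n_h, with W_h = N_h/N and N = 1360:
  stratum East: (160/1360)²·22.60²/21 = 0.336635
  stratum West: (1200/1360)²·14.62²/192 = 0.866719
V_st = 1.20335
V_srs = s²/n = 254.8/213 = 1.19624
deff = V_st / V_srs = 1.20335/1.19624 = 1.0059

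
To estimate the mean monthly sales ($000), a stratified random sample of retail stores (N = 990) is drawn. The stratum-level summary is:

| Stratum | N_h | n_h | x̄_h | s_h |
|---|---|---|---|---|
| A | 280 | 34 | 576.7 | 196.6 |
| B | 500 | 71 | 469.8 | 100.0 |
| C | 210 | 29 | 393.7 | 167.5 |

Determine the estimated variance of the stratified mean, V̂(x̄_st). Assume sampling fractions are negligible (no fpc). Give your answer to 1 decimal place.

V̂(x̄_st) ≈ 170.4

V̂(x̄_st) = Σ W_h² s_h²/n_h, with W_h = N_h/N and N = 990:
  stratum A: (280/990)²·196.6²/34 = 90.9356
  stratum B: (500/990)²·100.0²/71 = 35.9262
  stratum C: (210/990)²·167.5²/29 = 43.5311
V̂(x̄_st) = 170.393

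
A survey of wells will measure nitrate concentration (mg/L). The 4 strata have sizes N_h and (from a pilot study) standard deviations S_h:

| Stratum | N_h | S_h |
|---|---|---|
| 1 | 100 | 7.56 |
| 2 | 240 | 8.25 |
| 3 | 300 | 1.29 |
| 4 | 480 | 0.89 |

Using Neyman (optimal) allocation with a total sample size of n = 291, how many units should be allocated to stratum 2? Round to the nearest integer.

162

Neyman allocation: n_h = n · N_h S_h / Σ N_i S_i, with n = 291.
  stratum 1: N_h·S_h = 100·7.56 = 756.00
  stratum 2: N_h·S_h = 240·8.25 = 1980.00
  stratum 3: N_h·S_h = 300·1.29 = 387.00
  stratum 4: N_h·S_h = 480·0.89 = 427.20
Σ N_h S_h = 3550.20
n for stratum 2 = 291·1980.00/3550.20 = 162.295 → 162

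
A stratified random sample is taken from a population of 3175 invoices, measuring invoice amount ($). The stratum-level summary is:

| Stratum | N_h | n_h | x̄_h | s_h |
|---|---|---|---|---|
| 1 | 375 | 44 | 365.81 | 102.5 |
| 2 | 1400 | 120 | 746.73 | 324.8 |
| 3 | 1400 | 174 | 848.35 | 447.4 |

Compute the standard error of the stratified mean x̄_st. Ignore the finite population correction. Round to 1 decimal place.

SE(x̄_st) ≈ 19.9

V̂(x̄_st) = Σ W_h² s_h²/n_h, with W_h = N_h/N and N = 3175:
  stratum 1: (375/3175)²·102.5²/44 = 3.33097
  stratum 2: (1400/3175)²·324.8²/120 = 170.93
  stratum 3: (1400/3175)²·447.4²/174 = 223.672
V̂(x̄_st) = 397.933
SE(x̄_st) = √397.933 = 19.9483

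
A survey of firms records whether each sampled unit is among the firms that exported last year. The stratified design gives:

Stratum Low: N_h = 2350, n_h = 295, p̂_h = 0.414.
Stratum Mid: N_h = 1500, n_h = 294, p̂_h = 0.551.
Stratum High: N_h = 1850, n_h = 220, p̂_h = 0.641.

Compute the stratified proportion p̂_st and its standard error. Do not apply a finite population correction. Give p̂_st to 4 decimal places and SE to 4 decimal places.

p̂_st ≈ 0.5237, SE ≈ 0.0176

N = 5700; stratum weights W_h = N_h/N.
p̂_st = Σ W_h p̂_h = (2350·0.414 + 1500·0.551 + 1850·0.641)/5700 = 0.52373
V̂(p̂_st) = Σ W_h² p̂_h(1−p̂_h)/(n_h−1):
  stratum Low: (2350/5700)²·0.414·0.586/294 = 0.000140261
  stratum Mid: (1500/5700)²·0.551·0.449/293 = 5.8474e-05
  stratum High: (1850/5700)²·0.641·0.359/219 = 0.000110688
V̂(p̂_st) = 0.000309423; SE = √V̂ = 0.0175904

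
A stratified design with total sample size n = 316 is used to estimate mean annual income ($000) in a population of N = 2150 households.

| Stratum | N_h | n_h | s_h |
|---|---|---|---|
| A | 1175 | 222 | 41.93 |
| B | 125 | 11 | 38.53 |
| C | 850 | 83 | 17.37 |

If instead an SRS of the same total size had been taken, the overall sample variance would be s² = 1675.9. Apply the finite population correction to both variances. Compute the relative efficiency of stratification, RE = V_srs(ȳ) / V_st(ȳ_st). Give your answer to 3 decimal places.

RE ≈ 1.589

V̂(ȳ_st) = Σ W_h² (1 − n_h/N_h) s_h²/n_h, with W_h = N_h/N and N = 2150:
  stratum A: (1175/2150)²·(1 − 222/1175)·41.93²/222 = 1.91845
  stratum B: (125/2150)²·(1 − 11/125)·38.53²/11 = 0.416048
  stratum C: (850/2150)²·(1 − 83/850)·17.37²/83 = 0.512695
V_st = 2.84719
V_srs = (1 − 316/2150)·1675.9/316 = 4.52399
Relative efficiency = V_srs / V_st = 4.52399/2.84719 = 1.5889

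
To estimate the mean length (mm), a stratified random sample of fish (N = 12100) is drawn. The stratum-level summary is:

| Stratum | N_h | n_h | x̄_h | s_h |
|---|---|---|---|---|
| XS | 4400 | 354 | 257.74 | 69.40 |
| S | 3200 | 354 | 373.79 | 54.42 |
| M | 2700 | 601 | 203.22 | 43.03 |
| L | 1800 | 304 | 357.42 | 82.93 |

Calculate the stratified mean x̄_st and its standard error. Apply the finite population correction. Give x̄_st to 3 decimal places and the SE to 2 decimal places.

x̄_st = Σ W_h x̄_h = (4400·257.74 + 3200·373.79 + 2700·203.22 + 1800·357.42)/12100 = 291.09372
V̂(x̄_st) = Σ W_h² (1 − n_h/N_h) s_h²/n_h, with W_h = N_h/N and N = 12100:
  stratum XS: (4400/12100)²·(1 − 354/4400)·69.40²/354 = 1.65434
  stratum S: (3200/12100)²·(1 − 354/3200)·54.42²/354 = 0.520389
  stratum M: (2700/12100)²·(1 − 601/2700)·43.03²/601 = 0.119254
  stratum L: (1800/12100)²·(1 − 304/1800)·82.93²/304 = 0.416086
V̂(x̄_st) = 2.71006
SE(x̄_st) = √2.71006 = 1.64623

x̄_st ≈ 291.094, SE ≈ 1.65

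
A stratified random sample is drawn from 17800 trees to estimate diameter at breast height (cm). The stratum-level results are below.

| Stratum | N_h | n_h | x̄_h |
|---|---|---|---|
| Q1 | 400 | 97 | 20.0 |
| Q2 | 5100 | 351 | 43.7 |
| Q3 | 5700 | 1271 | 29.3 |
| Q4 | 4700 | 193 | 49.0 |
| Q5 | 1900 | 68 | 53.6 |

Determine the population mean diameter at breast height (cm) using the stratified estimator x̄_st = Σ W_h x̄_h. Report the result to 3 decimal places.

N = Σ N_h = 17800. Stratum weights W_h = N_h/N.
x̄_st = (400·20.0 + 5100·43.7 + 5700·29.3 + 4700·49.0 + 1900·53.6) / 17800 = 41.01236

x̄_st ≈ 41.012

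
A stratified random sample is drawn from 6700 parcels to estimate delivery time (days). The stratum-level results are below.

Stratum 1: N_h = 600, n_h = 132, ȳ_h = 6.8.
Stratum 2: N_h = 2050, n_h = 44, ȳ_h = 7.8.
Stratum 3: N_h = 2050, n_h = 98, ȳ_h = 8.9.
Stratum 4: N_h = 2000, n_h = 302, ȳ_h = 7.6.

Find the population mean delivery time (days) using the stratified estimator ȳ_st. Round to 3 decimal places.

N = Σ N_h = 6700. Stratum weights W_h = N_h/N.
ȳ_st = (600·6.8 + 2050·7.8 + 2050·8.9 + 2000·7.6) / 6700 = 7.98731

ȳ_st ≈ 7.987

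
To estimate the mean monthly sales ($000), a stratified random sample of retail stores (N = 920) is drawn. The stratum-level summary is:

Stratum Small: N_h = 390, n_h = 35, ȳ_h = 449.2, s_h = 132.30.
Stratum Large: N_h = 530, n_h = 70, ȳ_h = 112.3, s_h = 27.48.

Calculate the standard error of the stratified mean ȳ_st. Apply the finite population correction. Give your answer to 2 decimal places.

SE(ȳ_st) ≈ 9.21

V̂(ȳ_st) = Σ W_h² (1 − n_h/N_h) s_h²/n_h, with W_h = N_h/N and N = 920:
  stratum Small: (390/920)²·(1 − 35/390)·132.30²/35 = 81.8029
  stratum Large: (530/920)²·(1 − 70/530)·27.48²/70 = 3.10737
V̂(ȳ_st) = 84.9103
SE(ȳ_st) = √84.9103 = 9.21468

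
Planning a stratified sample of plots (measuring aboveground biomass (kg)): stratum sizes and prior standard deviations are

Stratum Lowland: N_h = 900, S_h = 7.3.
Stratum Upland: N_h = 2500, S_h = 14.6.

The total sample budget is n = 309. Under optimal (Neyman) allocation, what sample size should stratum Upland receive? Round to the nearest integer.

262

Neyman allocation: n_h = n · N_h S_h / Σ N_i S_i, with n = 309.
  stratum Lowland: N_h·S_h = 900·7.3 = 6570.00
  stratum Upland: N_h·S_h = 2500·14.6 = 36500.00
Σ N_h S_h = 43070.00
n for stratum Upland = 309·36500.00/43070.00 = 261.864 → 262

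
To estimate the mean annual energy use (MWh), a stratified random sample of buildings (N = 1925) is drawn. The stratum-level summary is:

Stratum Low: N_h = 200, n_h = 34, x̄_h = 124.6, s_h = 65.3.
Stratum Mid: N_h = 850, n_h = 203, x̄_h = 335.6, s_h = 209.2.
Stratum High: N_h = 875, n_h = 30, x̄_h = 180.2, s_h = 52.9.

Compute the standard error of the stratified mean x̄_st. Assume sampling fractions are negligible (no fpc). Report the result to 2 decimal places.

SE(x̄_st) ≈ 7.92

V̂(x̄_st) = Σ W_h² s_h²/n_h, with W_h = N_h/N and N = 1925:
  stratum Low: (200/1925)²·65.3²/34 = 1.35377
  stratum Mid: (850/1925)²·209.2²/203 = 42.0343
  stratum High: (875/1925)²·52.9²/30 = 19.2728
V̂(x̄_st) = 62.6609
SE(x̄_st) = √62.6609 = 7.91586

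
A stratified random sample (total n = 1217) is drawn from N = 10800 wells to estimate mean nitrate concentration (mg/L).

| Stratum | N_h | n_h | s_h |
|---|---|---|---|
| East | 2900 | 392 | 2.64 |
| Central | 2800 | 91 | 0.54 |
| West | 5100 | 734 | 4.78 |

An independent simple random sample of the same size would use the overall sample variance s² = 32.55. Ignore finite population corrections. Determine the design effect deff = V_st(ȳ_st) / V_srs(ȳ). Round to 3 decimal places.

deff ≈ 0.316

V̂(ȳ_st) = Σ W_h² s_h²/n_h, with W_h = N_h/N and N = 10800:
  stratum East: (2900/10800)²·2.64²/392 = 0.00128195
  stratum Central: (2800/10800)²·0.54²/91 = 0.000215385
  stratum West: (5100/10800)²·4.78²/734 = 0.00694149
V_st = 0.00843882
V_srs = s²/n = 32.55/1217 = 0.0267461
deff = V_st / V_srs = 0.00843882/0.0267461 = 0.3155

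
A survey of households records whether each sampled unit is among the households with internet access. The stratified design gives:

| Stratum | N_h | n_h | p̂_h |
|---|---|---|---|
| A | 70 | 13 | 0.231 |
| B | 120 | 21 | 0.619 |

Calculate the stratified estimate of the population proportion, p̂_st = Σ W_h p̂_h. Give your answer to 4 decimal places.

N = 190; stratum weights W_h = N_h/N.
p̂_st = Σ W_h p̂_h = (70·0.231 + 120·0.619)/190 = 0.47605

p̂_st ≈ 0.4761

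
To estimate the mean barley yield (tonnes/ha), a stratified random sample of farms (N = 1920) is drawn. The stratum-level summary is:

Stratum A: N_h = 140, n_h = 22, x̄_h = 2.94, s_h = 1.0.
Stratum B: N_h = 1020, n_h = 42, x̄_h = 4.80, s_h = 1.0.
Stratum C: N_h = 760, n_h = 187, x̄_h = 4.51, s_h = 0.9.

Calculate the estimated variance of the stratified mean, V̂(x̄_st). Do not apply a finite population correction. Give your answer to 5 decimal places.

V̂(x̄_st) ≈ 0.00764

V̂(x̄_st) = Σ W_h² s_h²/n_h, with W_h = N_h/N and N = 1920:
  stratum A: (140/1920)²·1.0²/22 = 0.000241675
  stratum B: (1020/1920)²·1.0²/42 = 0.00671968
  stratum C: (760/1920)²·0.9²/187 = 0.000678685
V̂(x̄_st) = 0.00764004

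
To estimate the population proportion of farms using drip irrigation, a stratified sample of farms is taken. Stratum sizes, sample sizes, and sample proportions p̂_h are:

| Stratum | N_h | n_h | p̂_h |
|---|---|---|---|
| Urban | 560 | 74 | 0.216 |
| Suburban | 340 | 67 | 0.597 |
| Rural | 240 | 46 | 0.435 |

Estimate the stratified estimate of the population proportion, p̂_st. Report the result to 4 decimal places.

N = 1140; stratum weights W_h = N_h/N.
p̂_st = Σ W_h p̂_h = (560·0.216 + 340·0.597 + 240·0.435)/1140 = 0.37574

p̂_st ≈ 0.3757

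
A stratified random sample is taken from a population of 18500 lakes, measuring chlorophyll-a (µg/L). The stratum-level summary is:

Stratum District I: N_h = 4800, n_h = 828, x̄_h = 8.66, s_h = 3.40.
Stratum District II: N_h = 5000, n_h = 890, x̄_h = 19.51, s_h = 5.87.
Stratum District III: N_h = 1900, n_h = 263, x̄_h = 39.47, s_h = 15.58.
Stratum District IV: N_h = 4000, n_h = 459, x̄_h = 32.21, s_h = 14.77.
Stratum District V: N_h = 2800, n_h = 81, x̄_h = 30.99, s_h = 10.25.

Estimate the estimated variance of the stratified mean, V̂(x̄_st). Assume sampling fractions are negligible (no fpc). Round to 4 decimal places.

V̂(x̄_st) ≈ 0.0654

V̂(x̄_st) = Σ W_h² s_h²/n_h, with W_h = N_h/N and N = 18500:
  stratum District I: (4800/18500)²·3.40²/828 = 0.000939867
  stratum District II: (5000/18500)²·5.87²/890 = 0.00282802
  stratum District III: (1900/18500)²·15.58²/263 = 0.00973516
  stratum District IV: (4000/18500)²·14.77²/459 = 0.022219
  stratum District V: (2800/18500)²·10.25²/81 = 0.0297122
V̂(x̄_st) = 0.0654343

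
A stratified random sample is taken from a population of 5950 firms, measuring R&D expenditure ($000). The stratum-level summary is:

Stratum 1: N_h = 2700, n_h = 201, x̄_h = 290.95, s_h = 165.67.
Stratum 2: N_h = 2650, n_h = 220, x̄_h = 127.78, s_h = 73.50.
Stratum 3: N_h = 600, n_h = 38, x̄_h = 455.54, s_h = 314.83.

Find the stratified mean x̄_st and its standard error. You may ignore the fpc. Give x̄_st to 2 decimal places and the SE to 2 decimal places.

x̄_st = Σ W_h x̄_h = (2700·290.95 + 2650·127.78 + 600·455.54)/5950 = 234.87496
V̂(x̄_st) = Σ W_h² s_h²/n_h, with W_h = N_h/N and N = 5950:
  stratum 1: (2700/5950)²·165.67²/201 = 28.1181
  stratum 2: (2650/5950)²·73.50²/220 = 4.87091
  stratum 3: (600/5950)²·314.83²/38 = 26.5239
V̂(x̄_st) = 59.5129
SE(x̄_st) = √59.5129 = 7.71446

x̄_st ≈ 234.87, SE ≈ 7.71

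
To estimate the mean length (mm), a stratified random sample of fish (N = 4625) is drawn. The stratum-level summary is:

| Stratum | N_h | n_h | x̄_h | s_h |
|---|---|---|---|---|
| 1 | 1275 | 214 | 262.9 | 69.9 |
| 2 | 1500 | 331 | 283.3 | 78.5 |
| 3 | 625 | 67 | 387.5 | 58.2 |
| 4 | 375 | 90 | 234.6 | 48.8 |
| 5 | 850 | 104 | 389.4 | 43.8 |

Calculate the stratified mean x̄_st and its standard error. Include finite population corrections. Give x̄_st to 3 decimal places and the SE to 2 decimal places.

x̄_st = Σ W_h x̄_h = (1275·262.9 + 1500·283.3 + 625·387.5 + 375·234.6 + 850·389.4)/4625 = 307.30811
V̂(x̄_st) = Σ W_h² (1 − n_h/N_h) s_h²/n_h, with W_h = N_h/N and N = 4625:
  stratum 1: (1275/4625)²·(1 − 214/1275)·69.9²/214 = 1.44392
  stratum 2: (1500/4625)²·(1 − 331/1500)·78.5²/331 = 1.52614
  stratum 3: (625/4625)²·(1 − 67/625)·58.2²/67 = 0.824256
  stratum 4: (375/4625)²·(1 − 90/375)·48.8²/90 = 0.132206
  stratum 5: (850/4625)²·(1 − 104/850)·43.8²/104 = 0.546826
V̂(x̄_st) = 4.47334
SE(x̄_st) = √4.47334 = 2.11503

x̄_st ≈ 307.308, SE ≈ 2.12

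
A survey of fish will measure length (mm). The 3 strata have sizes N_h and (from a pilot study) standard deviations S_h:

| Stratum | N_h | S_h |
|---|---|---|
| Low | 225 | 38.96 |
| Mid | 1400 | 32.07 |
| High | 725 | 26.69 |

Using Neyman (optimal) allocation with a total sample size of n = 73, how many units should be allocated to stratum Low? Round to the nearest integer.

9

Neyman allocation: n_h = n · N_h S_h / Σ N_i S_i, with n = 73.
  stratum Low: N_h·S_h = 225·38.96 = 8766.00
  stratum Mid: N_h·S_h = 1400·32.07 = 44898.00
  stratum High: N_h·S_h = 725·26.69 = 19350.25
Σ N_h S_h = 73014.25
n for stratum Low = 73·8766.00/73014.25 = 8.764 → 9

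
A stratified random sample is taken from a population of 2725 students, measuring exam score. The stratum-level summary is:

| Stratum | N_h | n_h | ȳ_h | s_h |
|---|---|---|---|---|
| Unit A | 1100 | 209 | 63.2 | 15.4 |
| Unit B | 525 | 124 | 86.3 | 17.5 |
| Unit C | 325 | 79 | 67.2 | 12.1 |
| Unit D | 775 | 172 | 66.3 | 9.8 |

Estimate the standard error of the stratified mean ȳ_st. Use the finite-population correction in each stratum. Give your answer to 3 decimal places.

SE(ȳ_st) ≈ 0.524

V̂(ȳ_st) = Σ W_h² (1 − n_h/N_h) s_h²/n_h, with W_h = N_h/N and N = 2725:
  stratum Unit A: (1100/2725)²·(1 − 209/1100)·15.4²/209 = 0.149773
  stratum Unit B: (525/2725)²·(1 − 124/525)·17.5²/124 = 0.0700205
  stratum Unit C: (325/2725)²·(1 − 79/325)·12.1²/79 = 0.019954
  stratum Unit D: (775/2725)²·(1 − 172/775)·9.8²/172 = 0.0351406
V̂(ȳ_st) = 0.274888
SE(ȳ_st) = √0.274888 = 0.524297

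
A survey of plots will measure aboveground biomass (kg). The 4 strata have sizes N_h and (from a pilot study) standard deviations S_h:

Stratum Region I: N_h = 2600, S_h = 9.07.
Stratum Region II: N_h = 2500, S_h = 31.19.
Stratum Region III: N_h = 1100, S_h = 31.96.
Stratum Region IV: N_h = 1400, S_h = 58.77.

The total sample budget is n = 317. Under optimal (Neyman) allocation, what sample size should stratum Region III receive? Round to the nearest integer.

51

Neyman allocation: n_h = n · N_h S_h / Σ N_i S_i, with n = 317.
  stratum Region I: N_h·S_h = 2600·9.07 = 23582.00
  stratum Region II: N_h·S_h = 2500·31.19 = 77975.00
  stratum Region III: N_h·S_h = 1100·31.96 = 35156.00
  stratum Region IV: N_h·S_h = 1400·58.77 = 82278.00
Σ N_h S_h = 218991.00
n for stratum Region III = 317·35156.00/218991.00 = 50.890 → 51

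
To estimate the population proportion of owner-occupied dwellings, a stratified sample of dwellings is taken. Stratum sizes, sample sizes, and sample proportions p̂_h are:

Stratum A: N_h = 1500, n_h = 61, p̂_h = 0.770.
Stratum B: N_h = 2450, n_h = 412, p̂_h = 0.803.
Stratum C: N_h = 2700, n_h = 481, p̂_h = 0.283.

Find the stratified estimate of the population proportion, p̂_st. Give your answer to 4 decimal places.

p̂_st ≈ 0.5844

N = 6650; stratum weights W_h = N_h/N.
p̂_st = Σ W_h p̂_h = (1500·0.770 + 2450·0.803 + 2700·0.283)/6650 = 0.58443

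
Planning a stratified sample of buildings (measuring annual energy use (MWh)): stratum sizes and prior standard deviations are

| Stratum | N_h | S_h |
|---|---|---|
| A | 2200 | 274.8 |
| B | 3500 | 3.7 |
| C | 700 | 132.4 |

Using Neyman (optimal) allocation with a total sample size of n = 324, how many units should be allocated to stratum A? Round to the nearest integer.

Neyman allocation: n_h = n · N_h S_h / Σ N_i S_i, with n = 324.
  stratum A: N_h·S_h = 2200·274.8 = 604560.00
  stratum B: N_h·S_h = 3500·3.7 = 12950.00
  stratum C: N_h·S_h = 700·132.4 = 92680.00
Σ N_h S_h = 710190.00
n for stratum A = 324·604560.00/710190.00 = 275.810 → 276

276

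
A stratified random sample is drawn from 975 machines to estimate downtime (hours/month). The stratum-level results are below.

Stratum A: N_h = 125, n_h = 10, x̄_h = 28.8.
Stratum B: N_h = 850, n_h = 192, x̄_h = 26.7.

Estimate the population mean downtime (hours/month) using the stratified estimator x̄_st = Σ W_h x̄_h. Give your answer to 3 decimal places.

x̄_st ≈ 26.969

N = Σ N_h = 975. Stratum weights W_h = N_h/N.
x̄_st = (125·28.8 + 850·26.7) / 975 = 26.96923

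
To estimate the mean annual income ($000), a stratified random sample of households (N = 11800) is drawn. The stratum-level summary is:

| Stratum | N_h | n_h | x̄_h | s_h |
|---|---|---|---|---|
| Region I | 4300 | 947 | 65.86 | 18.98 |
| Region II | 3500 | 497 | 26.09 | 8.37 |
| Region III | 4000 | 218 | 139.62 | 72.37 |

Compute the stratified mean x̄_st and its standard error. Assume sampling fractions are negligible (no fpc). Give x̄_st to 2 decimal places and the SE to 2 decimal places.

x̄_st ≈ 79.07, SE ≈ 1.68

x̄_st = Σ W_h x̄_h = (4300·65.86 + 3500·26.09 + 4000·139.62)/11800 = 79.06720
V̂(x̄_st) = Σ W_h² s_h²/n_h, with W_h = N_h/N and N = 11800:
  stratum Region I: (4300/11800)²·18.98²/947 = 0.0505144
  stratum Region II: (3500/11800)²·8.37²/497 = 0.0124013
  stratum Region III: (4000/11800)²·72.37²/218 = 2.76068
V̂(x̄_st) = 2.8236
SE(x̄_st) = √2.8236 = 1.68036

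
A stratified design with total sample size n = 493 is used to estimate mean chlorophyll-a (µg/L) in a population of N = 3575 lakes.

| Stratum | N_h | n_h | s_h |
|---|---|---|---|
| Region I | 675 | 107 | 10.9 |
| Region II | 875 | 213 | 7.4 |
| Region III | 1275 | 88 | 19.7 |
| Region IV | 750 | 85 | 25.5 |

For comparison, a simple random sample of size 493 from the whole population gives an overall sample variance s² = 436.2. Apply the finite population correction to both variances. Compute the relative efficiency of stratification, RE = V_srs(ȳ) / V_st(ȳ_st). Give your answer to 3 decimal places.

V̂(ȳ_st) = Σ W_h² (1 − n_h/N_h) s_h²/n_h, with W_h = N_h/N and N = 3575:
  stratum Region I: (675/3575)²·(1 − 107/675)·10.9²/107 = 0.0333096
  stratum Region II: (875/3575)²·(1 − 213/875)·7.4²/213 = 0.0116519
  stratum Region III: (1275/3575)²·(1 − 88/1275)·19.7²/88 = 0.522226
  stratum Region IV: (750/3575)²·(1 − 85/750)·25.5²/85 = 0.298533
V_st = 0.865721
V_srs = (1 − 493/3575)·436.2/493 = 0.762773
Relative efficiency = V_srs / V_st = 0.762773/0.865721 = 0.8811

RE ≈ 0.881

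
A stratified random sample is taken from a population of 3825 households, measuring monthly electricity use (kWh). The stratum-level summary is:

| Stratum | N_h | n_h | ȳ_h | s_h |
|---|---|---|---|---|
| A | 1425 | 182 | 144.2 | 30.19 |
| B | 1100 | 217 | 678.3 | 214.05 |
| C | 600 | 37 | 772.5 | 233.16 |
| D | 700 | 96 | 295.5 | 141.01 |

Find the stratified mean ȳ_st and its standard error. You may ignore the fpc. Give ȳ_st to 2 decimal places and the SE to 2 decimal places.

ȳ_st = Σ W_h ȳ_h = (1425·144.2 + 1100·678.3 + 600·772.5 + 700·295.5)/3825 = 424.04314
V̂(ȳ_st) = Σ W_h² s_h²/n_h, with W_h = N_h/N and N = 3825:
  stratum A: (1425/3825)²·30.19²/182 = 0.695059
  stratum B: (1100/3825)²·214.05²/217 = 17.462
  stratum C: (600/3825)²·233.16²/37 = 36.1531
  stratum D: (700/3825)²·141.01²/96 = 6.93684
V̂(ȳ_st) = 61.247
SE(ȳ_st) = √61.247 = 7.82605

ȳ_st ≈ 424.04, SE ≈ 7.83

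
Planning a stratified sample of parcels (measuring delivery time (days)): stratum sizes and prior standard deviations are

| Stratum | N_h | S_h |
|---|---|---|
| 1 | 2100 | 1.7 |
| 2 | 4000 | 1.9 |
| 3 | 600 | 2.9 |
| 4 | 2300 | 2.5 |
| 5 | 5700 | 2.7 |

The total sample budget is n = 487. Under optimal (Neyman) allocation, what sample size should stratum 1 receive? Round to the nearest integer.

Neyman allocation: n_h = n · N_h S_h / Σ N_i S_i, with n = 487.
  stratum 1: N_h·S_h = 2100·1.7 = 3570.00
  stratum 2: N_h·S_h = 4000·1.9 = 7600.00
  stratum 3: N_h·S_h = 600·2.9 = 1740.00
  stratum 4: N_h·S_h = 2300·2.5 = 5750.00
  stratum 5: N_h·S_h = 5700·2.7 = 15390.00
Σ N_h S_h = 34050.00
n for stratum 1 = 487·3570.00/34050.00 = 51.060 → 51

51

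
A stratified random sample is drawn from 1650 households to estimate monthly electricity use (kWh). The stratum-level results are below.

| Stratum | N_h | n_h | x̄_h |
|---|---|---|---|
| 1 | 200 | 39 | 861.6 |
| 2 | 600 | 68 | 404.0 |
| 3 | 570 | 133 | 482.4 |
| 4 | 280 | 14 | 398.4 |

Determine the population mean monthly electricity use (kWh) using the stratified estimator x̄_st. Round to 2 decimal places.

N = Σ N_h = 1650. Stratum weights W_h = N_h/N.
x̄_st = (200·861.6 + 600·404.0 + 570·482.4 + 280·398.4) / 1650 = 485.6000

x̄_st ≈ 485.60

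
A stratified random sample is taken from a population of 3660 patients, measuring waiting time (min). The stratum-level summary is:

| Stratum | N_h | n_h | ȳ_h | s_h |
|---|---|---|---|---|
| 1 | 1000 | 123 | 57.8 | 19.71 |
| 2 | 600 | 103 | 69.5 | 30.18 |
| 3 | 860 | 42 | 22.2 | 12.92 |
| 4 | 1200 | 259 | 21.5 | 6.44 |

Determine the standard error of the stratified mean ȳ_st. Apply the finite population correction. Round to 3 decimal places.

V̂(ȳ_st) = Σ W_h² (1 − n_h/N_h) s_h²/n_h, with W_h = N_h/N and N = 3660:
  stratum 1: (1000/3660)²·(1 − 123/1000)·19.71²/123 = 0.206779
  stratum 2: (600/3660)²·(1 − 103/600)·30.18²/103 = 0.196855
  stratum 3: (860/3660)²·(1 − 42/860)·12.92²/42 = 0.208721
  stratum 4: (1200/3660)²·(1 − 259/1200)·6.44²/259 = 0.0134983
V̂(ȳ_st) = 0.625853
SE(ȳ_st) = √0.625853 = 0.791108

SE(ȳ_st) ≈ 0.791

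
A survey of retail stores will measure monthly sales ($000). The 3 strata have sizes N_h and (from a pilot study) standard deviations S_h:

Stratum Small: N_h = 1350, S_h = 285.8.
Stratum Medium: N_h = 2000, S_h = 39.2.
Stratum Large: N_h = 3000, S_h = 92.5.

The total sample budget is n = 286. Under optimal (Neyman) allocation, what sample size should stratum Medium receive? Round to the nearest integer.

Neyman allocation: n_h = n · N_h S_h / Σ N_i S_i, with n = 286.
  stratum Small: N_h·S_h = 1350·285.8 = 385830.00
  stratum Medium: N_h·S_h = 2000·39.2 = 78400.00
  stratum Large: N_h·S_h = 3000·92.5 = 277500.00
Σ N_h S_h = 741730.00
n for stratum Medium = 286·78400.00/741730.00 = 30.230 → 30

30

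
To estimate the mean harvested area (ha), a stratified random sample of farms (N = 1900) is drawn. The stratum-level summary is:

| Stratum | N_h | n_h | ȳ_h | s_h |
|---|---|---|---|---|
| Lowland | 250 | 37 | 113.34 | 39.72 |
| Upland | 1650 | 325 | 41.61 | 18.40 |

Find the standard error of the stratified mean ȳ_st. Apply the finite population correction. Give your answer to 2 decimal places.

V̂(ȳ_st) = Σ W_h² (1 − n_h/N_h) s_h²/n_h, with W_h = N_h/N and N = 1900:
  stratum Lowland: (250/1900)²·(1 − 37/250)·39.72²/37 = 0.628969
  stratum Upland: (1650/1900)²·(1 − 325/1650)·18.40²/325 = 0.630877
V̂(ȳ_st) = 1.25985
SE(ȳ_st) = √1.25985 = 1.12243

SE(ȳ_st) ≈ 1.12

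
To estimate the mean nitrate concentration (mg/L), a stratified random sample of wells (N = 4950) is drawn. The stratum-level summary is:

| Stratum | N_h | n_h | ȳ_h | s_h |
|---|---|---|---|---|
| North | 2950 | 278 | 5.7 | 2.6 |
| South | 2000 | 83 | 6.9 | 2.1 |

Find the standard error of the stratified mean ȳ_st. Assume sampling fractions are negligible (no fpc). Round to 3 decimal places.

SE(ȳ_st) ≈ 0.132

V̂(ȳ_st) = Σ W_h² s_h²/n_h, with W_h = N_h/N and N = 4950:
  stratum North: (2950/4950)²·2.6²/278 = 0.00863646
  stratum South: (2000/4950)²·2.1²/83 = 0.00867381
V̂(ȳ_st) = 0.0173103
SE(ȳ_st) = √0.0173103 = 0.131568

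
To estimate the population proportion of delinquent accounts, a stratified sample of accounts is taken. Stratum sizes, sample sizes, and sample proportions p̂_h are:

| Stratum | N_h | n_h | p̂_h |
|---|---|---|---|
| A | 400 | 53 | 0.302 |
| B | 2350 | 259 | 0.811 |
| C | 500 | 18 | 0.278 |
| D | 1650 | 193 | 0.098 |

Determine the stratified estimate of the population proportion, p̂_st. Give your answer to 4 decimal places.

N = 4900; stratum weights W_h = N_h/N.
p̂_st = Σ W_h p̂_h = (400·0.302 + 2350·0.811 + 500·0.278 + 1650·0.098)/4900 = 0.47497

p̂_st ≈ 0.4750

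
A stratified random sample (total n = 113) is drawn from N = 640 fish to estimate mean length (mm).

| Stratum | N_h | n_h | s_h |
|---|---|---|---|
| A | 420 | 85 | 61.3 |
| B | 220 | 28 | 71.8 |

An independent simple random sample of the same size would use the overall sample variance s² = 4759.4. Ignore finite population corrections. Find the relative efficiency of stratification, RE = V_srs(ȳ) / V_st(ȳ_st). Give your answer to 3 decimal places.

V̂(ȳ_st) = Σ W_h² s_h²/n_h, with W_h = N_h/N and N = 640:
  stratum A: (420/640)²·61.3²/85 = 19.0388
  stratum B: (220/640)²·71.8²/28 = 21.7559
V_st = 40.7947
V_srs = s²/n = 4759.4/113 = 42.1186
Relative efficiency = V_srs / V_st = 42.1186/40.7947 = 1.0325

RE ≈ 1.032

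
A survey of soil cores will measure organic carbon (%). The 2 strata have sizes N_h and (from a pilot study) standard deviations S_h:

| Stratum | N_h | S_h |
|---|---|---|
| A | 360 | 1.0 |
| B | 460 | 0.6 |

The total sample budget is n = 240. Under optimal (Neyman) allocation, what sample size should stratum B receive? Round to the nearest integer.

104

Neyman allocation: n_h = n · N_h S_h / Σ N_i S_i, with n = 240.
  stratum A: N_h·S_h = 360·1.0 = 360.00
  stratum B: N_h·S_h = 460·0.6 = 276.00
Σ N_h S_h = 636.00
n for stratum B = 240·276.00/636.00 = 104.151 → 104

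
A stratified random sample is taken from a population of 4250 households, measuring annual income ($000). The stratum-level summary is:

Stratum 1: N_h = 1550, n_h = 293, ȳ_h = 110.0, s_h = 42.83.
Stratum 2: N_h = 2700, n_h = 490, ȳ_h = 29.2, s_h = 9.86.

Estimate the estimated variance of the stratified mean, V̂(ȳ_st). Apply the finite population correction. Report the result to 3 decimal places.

V̂(ȳ_st) ≈ 0.741

V̂(ȳ_st) = Σ W_h² (1 − n_h/N_h) s_h²/n_h, with W_h = N_h/N and N = 4250:
  stratum 1: (1550/4250)²·(1 − 293/1550)·42.83²/293 = 0.675332
  stratum 2: (2700/4250)²·(1 − 490/2700)·9.86²/490 = 0.0655445
V̂(ȳ_st) = 0.740877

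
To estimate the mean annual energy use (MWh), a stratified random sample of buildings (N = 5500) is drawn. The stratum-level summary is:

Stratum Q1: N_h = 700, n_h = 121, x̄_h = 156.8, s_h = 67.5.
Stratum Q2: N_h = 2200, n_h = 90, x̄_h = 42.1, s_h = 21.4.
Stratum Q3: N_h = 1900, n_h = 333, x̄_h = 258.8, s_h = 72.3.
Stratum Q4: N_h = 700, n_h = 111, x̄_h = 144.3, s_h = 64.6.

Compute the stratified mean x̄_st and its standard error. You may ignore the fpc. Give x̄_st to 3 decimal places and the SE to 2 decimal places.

x̄_st ≈ 144.565, SE ≈ 1.98

x̄_st = Σ W_h x̄_h = (700·156.8 + 2200·42.1 + 1900·258.8 + 700·144.3)/5500 = 144.56545
V̂(x̄_st) = Σ W_h² s_h²/n_h, with W_h = N_h/N and N = 5500:
  stratum Q1: (700/5500)²·67.5²/121 = 0.609948
  stratum Q2: (2200/5500)²·21.4²/90 = 0.814151
  stratum Q3: (1900/5500)²·72.3²/333 = 1.87333
  stratum Q4: (700/5500)²·64.6²/111 = 0.608994
V̂(x̄_st) = 3.90642
SE(x̄_st) = √3.90642 = 1.97647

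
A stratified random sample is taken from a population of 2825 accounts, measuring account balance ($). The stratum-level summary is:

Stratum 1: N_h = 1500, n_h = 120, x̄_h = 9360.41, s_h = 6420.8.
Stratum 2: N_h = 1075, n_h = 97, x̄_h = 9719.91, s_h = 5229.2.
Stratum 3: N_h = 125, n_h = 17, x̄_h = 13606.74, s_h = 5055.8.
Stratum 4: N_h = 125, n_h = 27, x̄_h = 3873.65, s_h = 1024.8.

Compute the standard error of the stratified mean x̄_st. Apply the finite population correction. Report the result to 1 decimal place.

V̂(x̄_st) = Σ W_h² (1 − n_h/N_h) s_h²/n_h, with W_h = N_h/N and N = 2825:
  stratum 1: (1500/2825)²·(1 − 120/1500)·6420.8²/120 = 89110.8
  stratum 2: (1075/2825)²·(1 − 97/1075)·5229.2²/97 = 37137.2
  stratum 3: (125/2825)²·(1 − 17/125)·5055.8²/17 = 2543.48
  stratum 4: (125/2825)²·(1 − 27/125)·1024.8²/27 = 59.7054
V̂(x̄_st) = 128851
SE(x̄_st) = √128851 = 358.959

SE(x̄_st) ≈ 359.0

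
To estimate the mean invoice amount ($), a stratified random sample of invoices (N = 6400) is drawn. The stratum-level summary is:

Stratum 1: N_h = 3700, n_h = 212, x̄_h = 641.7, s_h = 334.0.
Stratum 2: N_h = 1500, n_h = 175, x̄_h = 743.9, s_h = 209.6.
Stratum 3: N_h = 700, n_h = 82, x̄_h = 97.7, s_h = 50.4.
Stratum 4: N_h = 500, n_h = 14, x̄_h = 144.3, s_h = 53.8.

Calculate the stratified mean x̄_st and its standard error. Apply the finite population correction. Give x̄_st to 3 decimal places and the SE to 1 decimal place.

x̄_st ≈ 567.294, SE ≈ 13.4

x̄_st = Σ W_h x̄_h = (3700·641.7 + 1500·743.9 + 700·97.7 + 500·144.3)/6400 = 567.29375
V̂(x̄_st) = Σ W_h² (1 − n_h/N_h) s_h²/n_h, with W_h = N_h/N and N = 6400:
  stratum 1: (3700/6400)²·(1 − 212/3700)·334.0²/212 = 165.796
  stratum 2: (1500/6400)²·(1 − 175/1500)·209.6²/175 = 12.1812
  stratum 3: (700/6400)²·(1 − 82/700)·50.4²/82 = 0.32717
  stratum 4: (500/6400)²·(1 − 14/500)·53.8²/14 = 1.22654
V̂(x̄_st) = 179.531
SE(x̄_st) = √179.531 = 13.3989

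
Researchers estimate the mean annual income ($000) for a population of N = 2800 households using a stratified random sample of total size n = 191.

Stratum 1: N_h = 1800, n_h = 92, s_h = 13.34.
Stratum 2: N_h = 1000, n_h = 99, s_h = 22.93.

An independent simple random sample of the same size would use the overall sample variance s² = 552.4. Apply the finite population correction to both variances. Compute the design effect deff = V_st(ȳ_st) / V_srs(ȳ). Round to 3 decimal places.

V̂(ȳ_st) = Σ W_h² (1 − n_h/N_h) s_h²/n_h, with W_h = N_h/N and N = 2800:
  stratum 1: (1800/2800)²·(1 − 92/1800)·13.34²/92 = 0.758522
  stratum 2: (1000/2800)²·(1 − 99/1000)·22.93²/99 = 0.610354
V_st = 1.36888
V_srs = (1 − 191/2800)·552.4/191 = 2.69486
deff = V_st / V_srs = 1.36888/2.69486 = 0.5080

deff ≈ 0.508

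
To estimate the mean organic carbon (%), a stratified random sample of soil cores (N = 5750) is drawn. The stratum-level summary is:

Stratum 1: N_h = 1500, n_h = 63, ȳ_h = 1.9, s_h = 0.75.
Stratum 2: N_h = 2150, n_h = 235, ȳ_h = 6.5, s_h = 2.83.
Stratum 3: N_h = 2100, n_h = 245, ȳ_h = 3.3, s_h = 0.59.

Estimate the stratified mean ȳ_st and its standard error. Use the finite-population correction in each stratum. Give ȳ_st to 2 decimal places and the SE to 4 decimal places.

ȳ_st = Σ W_h ȳ_h = (1500·1.9 + 2150·6.5 + 2100·3.3)/5750 = 4.13130
V̂(ȳ_st) = Σ W_h² (1 − n_h/N_h) s_h²/n_h, with W_h = N_h/N and N = 5750:
  stratum 1: (1500/5750)²·(1 − 63/1500)·0.75²/63 = 0.000582096
  stratum 2: (2150/5750)²·(1 − 235/2150)·2.83²/235 = 0.00424401
  stratum 3: (2100/5750)²·(1 − 245/2100)·0.59²/245 = 0.000167404
V̂(ȳ_st) = 0.00499351
SE(ȳ_st) = √0.00499351 = 0.0706648

ȳ_st ≈ 4.13, SE ≈ 0.0707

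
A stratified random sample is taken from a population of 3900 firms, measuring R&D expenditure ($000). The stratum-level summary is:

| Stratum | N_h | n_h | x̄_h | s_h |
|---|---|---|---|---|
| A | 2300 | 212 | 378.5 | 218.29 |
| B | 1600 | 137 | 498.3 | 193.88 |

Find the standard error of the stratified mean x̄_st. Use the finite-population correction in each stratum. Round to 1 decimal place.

SE(x̄_st) ≈ 10.6

V̂(x̄_st) = Σ W_h² (1 − n_h/N_h) s_h²/n_h, with W_h = N_h/N and N = 3900:
  stratum A: (2300/3900)²·(1 − 212/2300)·218.29²/212 = 70.9677
  stratum B: (1600/3900)²·(1 − 137/1600)·193.88²/137 = 42.2261
V̂(x̄_st) = 113.194
SE(x̄_st) = √113.194 = 10.6393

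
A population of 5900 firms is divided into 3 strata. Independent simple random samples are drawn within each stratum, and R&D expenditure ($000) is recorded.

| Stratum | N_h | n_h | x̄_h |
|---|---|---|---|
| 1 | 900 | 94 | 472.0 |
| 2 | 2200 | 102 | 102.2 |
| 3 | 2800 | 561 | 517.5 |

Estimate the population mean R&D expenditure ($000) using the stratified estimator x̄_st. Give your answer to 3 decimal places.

N = Σ N_h = 5900. Stratum weights W_h = N_h/N.
x̄_st = (900·472.0 + 2200·102.2 + 2800·517.5) / 5900 = 355.70169

x̄_st ≈ 355.702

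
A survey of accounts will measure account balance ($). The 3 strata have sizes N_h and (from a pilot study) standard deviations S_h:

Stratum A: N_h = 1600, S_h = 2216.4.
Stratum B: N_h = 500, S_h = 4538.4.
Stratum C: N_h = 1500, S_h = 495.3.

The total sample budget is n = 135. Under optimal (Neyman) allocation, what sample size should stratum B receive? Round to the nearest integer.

Neyman allocation: n_h = n · N_h S_h / Σ N_i S_i, with n = 135.
  stratum A: N_h·S_h = 1600·2216.4 = 3546240.00
  stratum B: N_h·S_h = 500·4538.4 = 2269200.00
  stratum C: N_h·S_h = 1500·495.3 = 742950.00
Σ N_h S_h = 6558390.00
n for stratum B = 135·2269200.00/6558390.00 = 46.710 → 47

47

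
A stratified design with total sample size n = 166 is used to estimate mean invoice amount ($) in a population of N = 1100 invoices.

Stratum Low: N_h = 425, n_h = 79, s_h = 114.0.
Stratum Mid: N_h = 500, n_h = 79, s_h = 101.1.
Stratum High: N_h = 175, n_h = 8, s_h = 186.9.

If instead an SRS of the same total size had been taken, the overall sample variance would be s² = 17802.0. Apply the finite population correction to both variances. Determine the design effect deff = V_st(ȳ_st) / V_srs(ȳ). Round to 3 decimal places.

deff ≈ 1.625

V̂(ȳ_st) = Σ W_h² (1 − n_h/N_h) s_h²/n_h, with W_h = N_h/N and N = 1100:
  stratum Low: (425/1100)²·(1 − 79/425)·114.0²/79 = 19.9923
  stratum Mid: (500/1100)²·(1 − 79/500)·101.1²/79 = 22.5083
  stratum High: (175/1100)²·(1 − 8/175)·186.9²/8 = 105.462
V_st = 147.963
V_srs = (1 − 166/1100)·17802.0/166 = 91.0573
deff = V_st / V_srs = 147.963/91.0573 = 1.6249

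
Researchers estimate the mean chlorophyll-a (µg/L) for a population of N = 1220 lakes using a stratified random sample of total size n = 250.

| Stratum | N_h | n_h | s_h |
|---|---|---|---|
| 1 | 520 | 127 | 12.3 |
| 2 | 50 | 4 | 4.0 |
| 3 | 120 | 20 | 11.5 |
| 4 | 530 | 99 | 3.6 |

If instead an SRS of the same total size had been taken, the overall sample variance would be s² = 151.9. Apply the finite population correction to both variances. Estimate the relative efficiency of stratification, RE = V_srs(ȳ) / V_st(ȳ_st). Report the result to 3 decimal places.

RE ≈ 1.987

V̂(ȳ_st) = Σ W_h² (1 − n_h/N_h) s_h²/n_h, with W_h = N_h/N and N = 1220:
  stratum 1: (520/1220)²·(1 − 127/520)·12.3²/127 = 0.163562
  stratum 2: (50/1220)²·(1 − 4/50)·4.0²/4 = 0.00618113
  stratum 3: (120/1220)²·(1 − 20/120)·11.5²/20 = 0.0533123
  stratum 4: (530/1220)²·(1 − 99/530)·3.6²/99 = 0.0200911
V_st = 0.243147
V_srs = (1 − 250/1220)·151.9/250 = 0.483092
Relative efficiency = V_srs / V_st = 0.483092/0.243147 = 1.9868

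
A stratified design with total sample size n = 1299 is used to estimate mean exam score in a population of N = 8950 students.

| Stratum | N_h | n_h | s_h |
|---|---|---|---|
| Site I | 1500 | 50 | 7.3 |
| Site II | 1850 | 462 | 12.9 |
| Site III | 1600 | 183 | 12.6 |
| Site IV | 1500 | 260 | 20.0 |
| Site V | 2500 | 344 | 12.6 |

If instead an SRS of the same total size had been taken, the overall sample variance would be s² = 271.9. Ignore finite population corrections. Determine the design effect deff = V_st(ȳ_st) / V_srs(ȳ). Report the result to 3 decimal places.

deff ≈ 0.727

V̂(ȳ_st) = Σ W_h² s_h²/n_h, with W_h = N_h/N and N = 8950:
  stratum Site I: (1500/8950)²·7.3²/50 = 0.0299373
  stratum Site II: (1850/8950)²·12.9²/462 = 0.0153899
  stratum Site III: (1600/8950)²·12.6²/183 = 0.0277258
  stratum Site IV: (1500/8950)²·20.0²/260 = 0.0432139
  stratum Site V: (2500/8950)²·12.6²/344 = 0.0360095
V_st = 0.152276
V_srs = s²/n = 271.9/1299 = 0.209315
deff = V_st / V_srs = 0.152276/0.209315 = 0.7275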